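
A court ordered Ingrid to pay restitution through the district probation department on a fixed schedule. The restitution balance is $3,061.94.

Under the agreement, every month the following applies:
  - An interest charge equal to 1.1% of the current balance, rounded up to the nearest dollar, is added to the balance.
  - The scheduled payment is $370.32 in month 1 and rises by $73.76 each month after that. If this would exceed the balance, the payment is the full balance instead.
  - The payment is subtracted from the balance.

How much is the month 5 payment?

$665.36

# | Opening | Interest | Payment | End bal
1 | $3,061.94 | $34.00 | $370.32 | $2,725.62
2 | $2,725.62 | $30.00 | $444.08 | $2,311.54
3 | $2,311.54 | $26.00 | $517.84 | $1,819.70
4 | $1,819.70 | $21.00 | $591.60 | $1,249.10
5 | $1,249.10 | $14.00 | $665.36 | $597.74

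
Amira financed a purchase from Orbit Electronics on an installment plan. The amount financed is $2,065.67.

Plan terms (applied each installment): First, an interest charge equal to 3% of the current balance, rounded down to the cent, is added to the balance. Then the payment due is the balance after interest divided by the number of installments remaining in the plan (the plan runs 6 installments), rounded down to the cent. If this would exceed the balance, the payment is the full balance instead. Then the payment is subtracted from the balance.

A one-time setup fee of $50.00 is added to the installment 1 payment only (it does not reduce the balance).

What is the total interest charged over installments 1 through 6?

Installment 1: $2,065.67 +$61.97 interest = $2,127.64; pay $354.60 (+ $50.00 fee) → $1,773.04
Installment 2: $1,773.04 +$53.19 interest = $1,826.23; pay $365.24 → $1,460.99
Installment 3: $1,460.99 +$43.82 interest = $1,504.81; pay $376.20 → $1,128.61
Installment 4: $1,128.61 +$33.85 interest = $1,162.46; pay $387.48 → $774.98
Installment 5: $774.98 +$23.24 interest = $798.22; pay $399.11 → $399.11
Installment 6: $399.11 +$11.97 interest = $411.08; pay $411.08 → $0.00
Total interest: $61.97 + $53.19 + $43.82 + $33.85 + $23.24 + $11.97 = $228.04

$228.04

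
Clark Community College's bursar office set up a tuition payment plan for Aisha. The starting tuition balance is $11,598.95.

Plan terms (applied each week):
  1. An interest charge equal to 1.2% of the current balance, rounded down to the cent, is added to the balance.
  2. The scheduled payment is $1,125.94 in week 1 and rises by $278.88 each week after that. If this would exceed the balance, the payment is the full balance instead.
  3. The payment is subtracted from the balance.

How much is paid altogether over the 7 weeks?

Week 1: $11,598.95 +$139.18 interest = $11,738.13; pay $1,125.94 → $10,612.19
Week 2: $10,612.19 +$127.34 interest = $10,739.53; pay $1,404.82 → $9,334.71
Week 3: $9,334.71 +$112.01 interest = $9,446.72; pay $1,683.70 → $7,763.02
Week 4: $7,763.02 +$93.15 interest = $7,856.17; pay $1,962.58 → $5,893.59
Week 5: $5,893.59 +$70.72 interest = $5,964.31; pay $2,241.46 → $3,722.85
Week 6: $3,722.85 +$44.67 interest = $3,767.52; pay $2,520.34 → $1,247.18
Week 7: $1,247.18 +$14.96 interest = $1,262.14; pay $1,262.14 → $0.00
Total paid: $12,200.98

$12,200.98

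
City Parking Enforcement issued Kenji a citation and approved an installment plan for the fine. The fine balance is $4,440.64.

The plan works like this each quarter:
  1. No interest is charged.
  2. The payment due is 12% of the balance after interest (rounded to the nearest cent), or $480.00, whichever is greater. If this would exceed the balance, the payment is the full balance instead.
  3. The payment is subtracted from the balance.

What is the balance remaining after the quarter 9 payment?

Quarter 1: $4,440.64 − $532.88 → $3,907.76
Quarter 2: $3,907.76 − $480.00 → $3,427.76
Quarter 3: $3,427.76 − $480.00 → $2,947.76
Quarter 4: $2,947.76 − $480.00 → $2,467.76
Quarter 5: $2,467.76 − $480.00 → $1,987.76
Quarter 6: $1,987.76 − $480.00 → $1,507.76
Quarter 7: $1,507.76 − $480.00 → $1,027.76
Quarter 8: $1,027.76 − $480.00 → $547.76
Quarter 9: $547.76 − $480.00 → $67.76

$67.76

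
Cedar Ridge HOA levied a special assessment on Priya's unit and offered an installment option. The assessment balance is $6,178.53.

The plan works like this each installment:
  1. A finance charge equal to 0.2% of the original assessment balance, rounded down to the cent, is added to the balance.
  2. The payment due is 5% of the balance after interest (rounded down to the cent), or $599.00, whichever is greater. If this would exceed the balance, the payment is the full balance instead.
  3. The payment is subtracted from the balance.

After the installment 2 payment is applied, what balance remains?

$5,005.23

# | Opening | Interest | Payment | End bal
1 | $6,178.53 | $12.35 | $599.00 | $5,591.88
2 | $5,591.88 | $12.35 | $599.00 | $5,005.23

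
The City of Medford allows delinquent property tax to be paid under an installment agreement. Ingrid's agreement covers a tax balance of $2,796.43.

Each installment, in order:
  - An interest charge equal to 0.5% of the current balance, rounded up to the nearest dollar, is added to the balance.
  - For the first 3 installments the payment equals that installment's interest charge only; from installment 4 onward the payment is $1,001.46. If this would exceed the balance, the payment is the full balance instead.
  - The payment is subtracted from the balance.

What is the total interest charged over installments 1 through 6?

$71.00

Installment 1: $2,796.43 +$14.00 interest = $2,810.43; pay $14.00 → $2,796.43
Installment 2: $2,796.43 +$14.00 interest = $2,810.43; pay $14.00 → $2,796.43
Installment 3: $2,796.43 +$14.00 interest = $2,810.43; pay $14.00 → $2,796.43
Installment 4: $2,796.43 +$14.00 interest = $2,810.43; pay $1,001.46 → $1,808.97
Installment 5: $1,808.97 +$10.00 interest = $1,818.97; pay $1,001.46 → $817.51
Installment 6: $817.51 +$5.00 interest = $822.51; pay $822.51 → $0.00
Total interest: $14.00 + $14.00 + $14.00 + $14.00 + $10.00 + $5.00 = $71.00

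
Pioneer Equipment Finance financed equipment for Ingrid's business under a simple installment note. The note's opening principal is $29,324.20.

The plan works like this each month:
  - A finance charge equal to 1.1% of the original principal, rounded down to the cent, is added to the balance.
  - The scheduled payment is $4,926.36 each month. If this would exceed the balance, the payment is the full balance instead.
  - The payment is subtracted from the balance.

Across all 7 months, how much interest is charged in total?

Month 1: $29,324.20 +$322.56 interest = $29,646.76; pay $4,926.36 → $24,720.40
Month 2: $24,720.40 +$322.56 interest = $25,042.96; pay $4,926.36 → $20,116.60
Month 3: $20,116.60 +$322.56 interest = $20,439.16; pay $4,926.36 → $15,512.80
Month 4: $15,512.80 +$322.56 interest = $15,835.36; pay $4,926.36 → $10,909.00
Month 5: $10,909.00 +$322.56 interest = $11,231.56; pay $4,926.36 → $6,305.20
Month 6: $6,305.20 +$322.56 interest = $6,627.76; pay $4,926.36 → $1,701.40
Month 7: $1,701.40 +$322.56 interest = $2,023.96; pay $2,023.96 → $0.00
Total interest: $322.56 + $322.56 + $322.56 + $322.56 + $322.56 + $322.56 + $322.56 = $2,257.92

$2,257.92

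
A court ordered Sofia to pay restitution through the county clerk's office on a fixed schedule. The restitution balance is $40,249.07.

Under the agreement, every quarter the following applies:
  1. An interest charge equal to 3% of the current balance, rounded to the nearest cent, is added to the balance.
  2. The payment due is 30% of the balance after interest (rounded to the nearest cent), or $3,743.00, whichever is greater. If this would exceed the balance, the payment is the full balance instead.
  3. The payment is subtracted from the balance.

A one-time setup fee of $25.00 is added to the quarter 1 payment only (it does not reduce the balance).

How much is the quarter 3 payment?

$6,465.24

# | Opening | Interest | Payment | Fee | End bal
1 | $40,249.07 | $1,207.47 | $12,436.96 | $25.00 | $29,019.58
2 | $29,019.58 | $870.59 | $8,967.05 | — | $20,923.12
3 | $20,923.12 | $627.69 | $6,465.24 | — | $15,085.57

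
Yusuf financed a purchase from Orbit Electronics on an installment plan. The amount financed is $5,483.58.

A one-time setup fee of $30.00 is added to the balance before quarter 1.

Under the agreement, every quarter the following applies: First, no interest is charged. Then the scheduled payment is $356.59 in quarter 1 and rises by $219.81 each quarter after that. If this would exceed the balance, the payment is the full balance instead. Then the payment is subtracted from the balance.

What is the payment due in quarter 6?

$1,455.64

Quarter 1: opening $5,513.58; payment $356.59; balance $5,156.99
Quarter 2: opening $5,156.99; payment $576.40; balance $4,580.59
Quarter 3: opening $4,580.59; payment $796.21; balance $3,784.38
Quarter 4: opening $3,784.38; payment $1,016.02; balance $2,768.36
Quarter 5: opening $2,768.36; payment $1,235.83; balance $1,532.53
Quarter 6: opening $1,532.53; payment $1,455.64; balance $76.89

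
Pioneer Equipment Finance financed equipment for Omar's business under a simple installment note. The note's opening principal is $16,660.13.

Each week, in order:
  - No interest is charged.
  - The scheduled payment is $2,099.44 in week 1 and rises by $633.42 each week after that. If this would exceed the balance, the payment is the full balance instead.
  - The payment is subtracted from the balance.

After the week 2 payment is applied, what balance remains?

Week 1: $16,660.13 − $2,099.44 → $14,560.69
Week 2: $14,560.69 − $2,732.86 → $11,827.83

$11,827.83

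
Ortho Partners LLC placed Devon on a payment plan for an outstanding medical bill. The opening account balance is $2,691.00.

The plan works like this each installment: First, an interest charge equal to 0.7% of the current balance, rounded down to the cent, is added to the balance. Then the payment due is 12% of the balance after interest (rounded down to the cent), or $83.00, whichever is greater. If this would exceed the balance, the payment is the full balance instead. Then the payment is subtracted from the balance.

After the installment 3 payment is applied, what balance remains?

Installment 1: $2,691.00 +$18.83 interest = $2,709.83; pay $325.17 → $2,384.66
Installment 2: $2,384.66 +$16.69 interest = $2,401.35; pay $288.16 → $2,113.19
Installment 3: $2,113.19 +$14.79 interest = $2,127.98; pay $255.35 → $1,872.63

$1,872.63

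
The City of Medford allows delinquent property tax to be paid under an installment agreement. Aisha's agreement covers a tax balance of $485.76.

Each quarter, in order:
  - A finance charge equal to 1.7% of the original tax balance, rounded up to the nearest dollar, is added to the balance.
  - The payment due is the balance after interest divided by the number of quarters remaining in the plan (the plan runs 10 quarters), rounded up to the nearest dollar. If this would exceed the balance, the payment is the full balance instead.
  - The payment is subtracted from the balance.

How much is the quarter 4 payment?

# | Opening | Interest | Payment | End bal
1 | $485.76 | $9.00 | $50.00 | $444.76
2 | $444.76 | $9.00 | $51.00 | $402.76
3 | $402.76 | $9.00 | $52.00 | $359.76
4 | $359.76 | $9.00 | $53.00 | $315.76

$53.00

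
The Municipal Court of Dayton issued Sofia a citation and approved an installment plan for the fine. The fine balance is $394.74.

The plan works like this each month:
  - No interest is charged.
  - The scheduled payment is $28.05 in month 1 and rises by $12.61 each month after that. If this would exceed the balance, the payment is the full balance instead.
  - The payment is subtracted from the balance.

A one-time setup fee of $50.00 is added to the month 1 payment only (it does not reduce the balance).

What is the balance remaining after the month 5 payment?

Month 1: $394.74 − $28.05 (+ $50.00 fee) → $366.69
Month 2: $366.69 − $40.66 → $326.03
Month 3: $326.03 − $53.27 → $272.76
Month 4: $272.76 − $65.88 → $206.88
Month 5: $206.88 − $78.49 → $128.39

$128.39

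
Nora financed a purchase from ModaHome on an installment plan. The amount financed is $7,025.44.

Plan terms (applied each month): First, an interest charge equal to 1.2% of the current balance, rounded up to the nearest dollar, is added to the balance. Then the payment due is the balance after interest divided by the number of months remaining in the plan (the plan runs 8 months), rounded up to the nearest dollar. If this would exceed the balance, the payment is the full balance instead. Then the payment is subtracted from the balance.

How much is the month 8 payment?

Month 1: $7,025.44 +$85.00 interest = $7,110.44; pay $889.00 → $6,221.44
Month 2: $6,221.44 +$75.00 interest = $6,296.44; pay $900.00 → $5,396.44
Month 3: $5,396.44 +$65.00 interest = $5,461.44; pay $911.00 → $4,550.44
Month 4: $4,550.44 +$55.00 interest = $4,605.44; pay $922.00 → $3,683.44
Month 5: $3,683.44 +$45.00 interest = $3,728.44; pay $933.00 → $2,795.44
Month 6: $2,795.44 +$34.00 interest = $2,829.44; pay $944.00 → $1,885.44
Month 7: $1,885.44 +$23.00 interest = $1,908.44; pay $955.00 → $953.44
Month 8: $953.44 +$12.00 interest = $965.44; pay $965.44 → $0.00

$965.44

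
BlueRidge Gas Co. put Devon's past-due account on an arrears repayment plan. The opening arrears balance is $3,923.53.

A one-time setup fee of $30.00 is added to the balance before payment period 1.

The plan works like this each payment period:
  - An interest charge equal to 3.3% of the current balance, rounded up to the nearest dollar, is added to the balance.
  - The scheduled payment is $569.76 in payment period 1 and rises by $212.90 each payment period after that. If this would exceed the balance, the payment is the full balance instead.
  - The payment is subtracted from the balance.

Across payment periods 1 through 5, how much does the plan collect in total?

$4,386.53

Payment period 1: $3,953.53 +$131.00 interest = $4,084.53; pay $569.76 → $3,514.77
Payment period 2: $3,514.77 +$116.00 interest = $3,630.77; pay $782.66 → $2,848.11
Payment period 3: $2,848.11 +$94.00 interest = $2,942.11; pay $995.56 → $1,946.55
Payment period 4: $1,946.55 +$65.00 interest = $2,011.55; pay $1,208.46 → $803.09
Payment period 5: $803.09 +$27.00 interest = $830.09; pay $830.09 → $0.00
Total paid: $4,386.53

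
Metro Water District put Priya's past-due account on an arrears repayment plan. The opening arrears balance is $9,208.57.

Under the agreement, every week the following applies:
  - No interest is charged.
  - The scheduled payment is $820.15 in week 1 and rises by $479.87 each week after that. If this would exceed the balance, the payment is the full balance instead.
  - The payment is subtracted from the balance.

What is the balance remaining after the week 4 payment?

$3,048.75

# | Opening | Payment | End bal
1 | $9,208.57 | $820.15 | $8,388.42
2 | $8,388.42 | $1,300.02 | $7,088.40
3 | $7,088.40 | $1,779.89 | $5,308.51
4 | $5,308.51 | $2,259.76 | $3,048.75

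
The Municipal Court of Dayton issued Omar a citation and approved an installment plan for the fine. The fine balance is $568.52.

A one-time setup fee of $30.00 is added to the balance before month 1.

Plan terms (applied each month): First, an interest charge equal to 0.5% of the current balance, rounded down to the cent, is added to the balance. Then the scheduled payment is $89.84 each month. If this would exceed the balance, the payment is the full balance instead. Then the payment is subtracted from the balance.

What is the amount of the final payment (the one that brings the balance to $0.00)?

# | Opening | Interest | Payment | End bal
1 | $598.52 | $2.99 | $89.84 | $511.67
2 | $511.67 | $2.55 | $89.84 | $424.38
3 | $424.38 | $2.12 | $89.84 | $336.66
4 | $336.66 | $1.68 | $89.84 | $248.50
5 | $248.50 | $1.24 | $89.84 | $159.90
6 | $159.90 | $0.79 | $89.84 | $70.85
7 | $70.85 | $0.35 | $71.20 | $0.00

$71.20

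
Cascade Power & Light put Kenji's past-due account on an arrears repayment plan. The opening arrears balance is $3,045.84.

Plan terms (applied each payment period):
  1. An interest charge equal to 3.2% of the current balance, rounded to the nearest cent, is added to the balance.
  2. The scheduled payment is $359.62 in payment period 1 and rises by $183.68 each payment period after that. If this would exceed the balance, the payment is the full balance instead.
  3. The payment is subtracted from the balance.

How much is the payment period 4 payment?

$910.66

Payment period 1: opening $3,045.84; interest $97.47 → $3,143.31; payment $359.62; balance $2,783.69
Payment period 2: opening $2,783.69; interest $89.08 → $2,872.77; payment $543.30; balance $2,329.47
Payment period 3: opening $2,329.47; interest $74.54 → $2,404.01; payment $726.98; balance $1,677.03
Payment period 4: opening $1,677.03; interest $53.66 → $1,730.69; payment $910.66; balance $820.03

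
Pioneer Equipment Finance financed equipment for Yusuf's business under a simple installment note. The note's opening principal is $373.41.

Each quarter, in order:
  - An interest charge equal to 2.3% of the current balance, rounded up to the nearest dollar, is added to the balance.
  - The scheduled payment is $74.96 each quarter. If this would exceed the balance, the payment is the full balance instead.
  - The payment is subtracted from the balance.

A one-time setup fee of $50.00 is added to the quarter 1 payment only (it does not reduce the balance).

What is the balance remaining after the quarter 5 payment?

$28.61

# | Opening | Interest | Payment | Fee | End bal
1 | $373.41 | $9.00 | $74.96 | $50.00 | $307.45
2 | $307.45 | $8.00 | $74.96 | — | $240.49
3 | $240.49 | $6.00 | $74.96 | — | $171.53
4 | $171.53 | $4.00 | $74.96 | — | $100.57
5 | $100.57 | $3.00 | $74.96 | — | $28.61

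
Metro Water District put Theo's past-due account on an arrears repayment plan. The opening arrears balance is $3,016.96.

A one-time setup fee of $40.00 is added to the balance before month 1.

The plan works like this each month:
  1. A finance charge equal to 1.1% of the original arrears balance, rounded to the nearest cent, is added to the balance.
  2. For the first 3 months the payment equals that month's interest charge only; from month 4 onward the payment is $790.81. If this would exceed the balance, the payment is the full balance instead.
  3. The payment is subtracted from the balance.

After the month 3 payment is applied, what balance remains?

$3,056.96

Month 1: opening $3,056.96; interest $33.19 → $3,090.15; payment $33.19; balance $3,056.96
Month 2: opening $3,056.96; interest $33.19 → $3,090.15; payment $33.19; balance $3,056.96
Month 3: opening $3,056.96; interest $33.19 → $3,090.15; payment $33.19; balance $3,056.96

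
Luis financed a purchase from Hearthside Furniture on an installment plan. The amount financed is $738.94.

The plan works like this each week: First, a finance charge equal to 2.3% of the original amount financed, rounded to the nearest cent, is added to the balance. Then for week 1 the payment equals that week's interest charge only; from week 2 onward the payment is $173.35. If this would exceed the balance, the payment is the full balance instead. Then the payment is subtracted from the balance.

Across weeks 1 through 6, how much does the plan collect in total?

$840.94

Week 1: opening $738.94; interest $17.00 → $755.94; payment $17.00; balance $738.94
Week 2: opening $738.94; interest $17.00 → $755.94; payment $173.35; balance $582.59
Week 3: opening $582.59; interest $17.00 → $599.59; payment $173.35; balance $426.24
Week 4: opening $426.24; interest $17.00 → $443.24; payment $173.35; balance $269.89
Week 5: opening $269.89; interest $17.00 → $286.89; payment $173.35; balance $113.54
Week 6: opening $113.54; interest $17.00 → $130.54; payment $130.54; balance $0.00
Total paid: $840.94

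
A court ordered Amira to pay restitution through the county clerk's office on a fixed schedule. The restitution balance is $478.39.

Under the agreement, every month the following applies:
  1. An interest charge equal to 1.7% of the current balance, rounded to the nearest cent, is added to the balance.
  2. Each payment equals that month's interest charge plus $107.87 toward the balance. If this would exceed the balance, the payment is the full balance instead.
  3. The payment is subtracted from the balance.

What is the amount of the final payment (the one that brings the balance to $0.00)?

$47.71

Month 1: opening $478.39; interest $8.13 → $486.52; payment $116.00; balance $370.52
Month 2: opening $370.52; interest $6.30 → $376.82; payment $114.17; balance $262.65
Month 3: opening $262.65; interest $4.47 → $267.12; payment $112.34; balance $154.78
Month 4: opening $154.78; interest $2.63 → $157.41; payment $110.50; balance $46.91
Month 5: opening $46.91; interest $0.80 → $47.71; payment $47.71; balance $0.00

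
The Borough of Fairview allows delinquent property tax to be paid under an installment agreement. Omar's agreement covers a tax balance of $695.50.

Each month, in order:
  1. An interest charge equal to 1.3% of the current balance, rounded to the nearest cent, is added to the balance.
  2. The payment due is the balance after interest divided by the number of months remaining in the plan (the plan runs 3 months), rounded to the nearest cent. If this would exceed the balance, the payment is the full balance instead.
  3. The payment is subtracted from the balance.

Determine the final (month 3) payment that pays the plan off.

# | Opening | Interest | Payment | End bal
1 | $695.50 | $9.04 | $234.85 | $469.69
2 | $469.69 | $6.11 | $237.90 | $237.90
3 | $237.90 | $3.09 | $240.99 | $0.00

$240.99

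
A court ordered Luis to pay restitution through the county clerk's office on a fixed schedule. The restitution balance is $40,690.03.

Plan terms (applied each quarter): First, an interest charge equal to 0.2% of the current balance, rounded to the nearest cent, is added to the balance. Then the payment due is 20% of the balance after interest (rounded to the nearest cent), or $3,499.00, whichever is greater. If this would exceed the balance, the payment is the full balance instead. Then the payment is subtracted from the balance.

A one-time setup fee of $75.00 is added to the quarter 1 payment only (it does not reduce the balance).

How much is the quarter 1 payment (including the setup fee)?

Quarter 1: $40,690.03 +$81.38 interest = $40,771.41; pay $8,154.28 (+ $75.00 fee) → $32,617.13

$8,229.28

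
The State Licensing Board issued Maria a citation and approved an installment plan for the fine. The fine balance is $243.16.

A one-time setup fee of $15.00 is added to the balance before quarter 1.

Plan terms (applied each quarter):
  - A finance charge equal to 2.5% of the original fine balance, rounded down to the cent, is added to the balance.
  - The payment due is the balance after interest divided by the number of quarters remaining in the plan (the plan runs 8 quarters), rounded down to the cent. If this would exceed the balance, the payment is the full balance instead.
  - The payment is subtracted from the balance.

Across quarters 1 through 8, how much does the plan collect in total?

$306.72

Quarter 1: opening $258.16; interest $6.07 → $264.23; payment $33.02; balance $231.21
Quarter 2: opening $231.21; interest $6.07 → $237.28; payment $33.89; balance $203.39
Quarter 3: opening $203.39; interest $6.07 → $209.46; payment $34.91; balance $174.55
Quarter 4: opening $174.55; interest $6.07 → $180.62; payment $36.12; balance $144.50
Quarter 5: opening $144.50; interest $6.07 → $150.57; payment $37.64; balance $112.93
Quarter 6: opening $112.93; interest $6.07 → $119.00; payment $39.66; balance $79.34
Quarter 7: opening $79.34; interest $6.07 → $85.41; payment $42.70; balance $42.71
Quarter 8: opening $42.71; interest $6.07 → $48.78; payment $48.78; balance $0.00
Total paid: $306.72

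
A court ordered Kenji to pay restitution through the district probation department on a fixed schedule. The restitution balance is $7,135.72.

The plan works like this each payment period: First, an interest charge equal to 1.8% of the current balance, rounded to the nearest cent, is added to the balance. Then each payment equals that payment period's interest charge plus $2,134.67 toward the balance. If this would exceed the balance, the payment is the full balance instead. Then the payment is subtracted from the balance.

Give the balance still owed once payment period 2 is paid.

$2,866.38

# | Opening | Interest | Payment | End bal
1 | $7,135.72 | $128.44 | $2,263.11 | $5,001.05
2 | $5,001.05 | $90.02 | $2,224.69 | $2,866.38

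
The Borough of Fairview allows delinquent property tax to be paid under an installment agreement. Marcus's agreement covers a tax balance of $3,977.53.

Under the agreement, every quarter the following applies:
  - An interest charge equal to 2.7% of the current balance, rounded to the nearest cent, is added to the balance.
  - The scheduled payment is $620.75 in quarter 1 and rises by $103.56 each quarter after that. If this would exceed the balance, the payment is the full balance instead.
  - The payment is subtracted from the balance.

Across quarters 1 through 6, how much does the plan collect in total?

# | Opening | Interest | Payment | End bal
1 | $3,977.53 | $107.39 | $620.75 | $3,464.17
2 | $3,464.17 | $93.53 | $724.31 | $2,833.39
3 | $2,833.39 | $76.50 | $827.87 | $2,082.02
4 | $2,082.02 | $56.21 | $931.43 | $1,206.80
5 | $1,206.80 | $32.58 | $1,034.99 | $204.39
6 | $204.39 | $5.52 | $209.91 | $0.00
Total paid: $4,349.26

$4,349.26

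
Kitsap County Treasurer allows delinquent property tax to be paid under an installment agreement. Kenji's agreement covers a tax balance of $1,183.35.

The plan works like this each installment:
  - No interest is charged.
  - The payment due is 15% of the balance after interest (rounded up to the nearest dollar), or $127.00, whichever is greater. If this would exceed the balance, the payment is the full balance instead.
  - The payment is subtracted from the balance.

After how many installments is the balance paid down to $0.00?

Installment 1: $1,183.35 − $178.00 → $1,005.35
Installment 2: $1,005.35 − $151.00 → $854.35
Installment 3: $854.35 − $129.00 → $725.35
Installment 4: $725.35 − $127.00 → $598.35
Installment 5: $598.35 − $127.00 → $471.35
Installment 6: $471.35 − $127.00 → $344.35
Installment 7: $344.35 − $127.00 → $217.35
Installment 8: $217.35 − $127.00 → $90.35
Installment 9: $90.35 − $90.35 → $0.00
Balance reaches $0.00 in installment 9.

9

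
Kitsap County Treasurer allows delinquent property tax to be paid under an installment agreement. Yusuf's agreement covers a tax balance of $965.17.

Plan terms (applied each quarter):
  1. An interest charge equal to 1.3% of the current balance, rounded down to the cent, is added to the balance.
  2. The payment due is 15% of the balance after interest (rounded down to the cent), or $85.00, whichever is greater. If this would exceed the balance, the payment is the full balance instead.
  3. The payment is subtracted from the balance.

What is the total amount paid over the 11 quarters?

Quarter 1: opening $965.17; interest $12.54 → $977.71; payment $146.65; balance $831.06
Quarter 2: opening $831.06; interest $10.80 → $841.86; payment $126.27; balance $715.59
Quarter 3: opening $715.59; interest $9.30 → $724.89; payment $108.73; balance $616.16
Quarter 4: opening $616.16; interest $8.01 → $624.17; payment $93.62; balance $530.55
Quarter 5: opening $530.55; interest $6.89 → $537.44; payment $85.00; balance $452.44
Quarter 6: opening $452.44; interest $5.88 → $458.32; payment $85.00; balance $373.32
Quarter 7: opening $373.32; interest $4.85 → $378.17; payment $85.00; balance $293.17
Quarter 8: opening $293.17; interest $3.81 → $296.98; payment $85.00; balance $211.98
Quarter 9: opening $211.98; interest $2.75 → $214.73; payment $85.00; balance $129.73
Quarter 10: opening $129.73; interest $1.68 → $131.41; payment $85.00; balance $46.41
Quarter 11: opening $46.41; interest $0.60 → $47.01; payment $47.01; balance $0.00
Total paid: $1,032.28

$1,032.28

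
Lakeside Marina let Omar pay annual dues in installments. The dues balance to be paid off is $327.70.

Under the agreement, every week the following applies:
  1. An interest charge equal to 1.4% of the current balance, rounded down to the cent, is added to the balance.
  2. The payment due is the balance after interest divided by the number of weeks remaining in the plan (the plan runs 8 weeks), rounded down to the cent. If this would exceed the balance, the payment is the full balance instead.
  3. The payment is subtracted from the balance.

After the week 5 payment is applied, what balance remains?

$131.73

Week 1: opening $327.70; interest $4.58 → $332.28; payment $41.53; balance $290.75
Week 2: opening $290.75; interest $4.07 → $294.82; payment $42.11; balance $252.71
Week 3: opening $252.71; interest $3.53 → $256.24; payment $42.70; balance $213.54
Week 4: opening $213.54; interest $2.98 → $216.52; payment $43.30; balance $173.22
Week 5: opening $173.22; interest $2.42 → $175.64; payment $43.91; balance $131.73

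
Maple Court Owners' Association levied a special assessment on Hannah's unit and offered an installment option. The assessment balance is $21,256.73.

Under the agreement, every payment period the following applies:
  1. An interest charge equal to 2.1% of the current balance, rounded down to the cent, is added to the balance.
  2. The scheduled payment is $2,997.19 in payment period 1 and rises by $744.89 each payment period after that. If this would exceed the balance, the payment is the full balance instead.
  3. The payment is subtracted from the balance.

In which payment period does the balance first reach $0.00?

6

Payment period 1: $21,256.73 +$446.39 interest = $21,703.12; pay $2,997.19 → $18,705.93
Payment period 2: $18,705.93 +$392.82 interest = $19,098.75; pay $3,742.08 → $15,356.67
Payment period 3: $15,356.67 +$322.49 interest = $15,679.16; pay $4,486.97 → $11,192.19
Payment period 4: $11,192.19 +$235.03 interest = $11,427.22; pay $5,231.86 → $6,195.36
Payment period 5: $6,195.36 +$130.10 interest = $6,325.46; pay $5,976.75 → $348.71
Payment period 6: $348.71 +$7.32 interest = $356.03; pay $356.03 → $0.00
Balance reaches $0.00 in payment period 6.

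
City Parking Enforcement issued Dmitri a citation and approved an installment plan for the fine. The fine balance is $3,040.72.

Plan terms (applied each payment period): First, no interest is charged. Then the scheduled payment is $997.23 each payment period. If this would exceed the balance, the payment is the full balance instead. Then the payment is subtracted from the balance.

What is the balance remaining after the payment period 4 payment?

Payment period 1: opening $3,040.72; payment $997.23; balance $2,043.49
Payment period 2: opening $2,043.49; payment $997.23; balance $1,046.26
Payment period 3: opening $1,046.26; payment $997.23; balance $49.03
Payment period 4: opening $49.03; payment $49.03; balance $0.00

$0.00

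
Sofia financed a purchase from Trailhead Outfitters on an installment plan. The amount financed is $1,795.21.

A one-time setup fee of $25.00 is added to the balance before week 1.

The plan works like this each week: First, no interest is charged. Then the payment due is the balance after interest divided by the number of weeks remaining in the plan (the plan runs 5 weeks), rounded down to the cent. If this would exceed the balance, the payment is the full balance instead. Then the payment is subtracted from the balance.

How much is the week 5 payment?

Week 1: opening $1,820.21; payment $364.04; balance $1,456.17
Week 2: opening $1,456.17; payment $364.04; balance $1,092.13
Week 3: opening $1,092.13; payment $364.04; balance $728.09
Week 4: opening $728.09; payment $364.04; balance $364.05
Week 5: opening $364.05; payment $364.05; balance $0.00

$364.05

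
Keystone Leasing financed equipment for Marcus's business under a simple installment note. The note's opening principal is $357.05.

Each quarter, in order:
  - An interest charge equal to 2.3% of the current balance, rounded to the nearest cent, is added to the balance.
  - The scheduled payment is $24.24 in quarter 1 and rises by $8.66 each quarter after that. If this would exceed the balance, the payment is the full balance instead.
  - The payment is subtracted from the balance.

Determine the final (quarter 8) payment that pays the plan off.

$48.91

Quarter 1: opening $357.05; interest $8.21 → $365.26; payment $24.24; balance $341.02
Quarter 2: opening $341.02; interest $7.84 → $348.86; payment $32.90; balance $315.96
Quarter 3: opening $315.96; interest $7.27 → $323.23; payment $41.56; balance $281.67
Quarter 4: opening $281.67; interest $6.48 → $288.15; payment $50.22; balance $237.93
Quarter 5: opening $237.93; interest $5.47 → $243.40; payment $58.88; balance $184.52
Quarter 6: opening $184.52; interest $4.24 → $188.76; payment $67.54; balance $121.22
Quarter 7: opening $121.22; interest $2.79 → $124.01; payment $76.20; balance $47.81
Quarter 8: opening $47.81; interest $1.10 → $48.91; payment $48.91; balance $0.00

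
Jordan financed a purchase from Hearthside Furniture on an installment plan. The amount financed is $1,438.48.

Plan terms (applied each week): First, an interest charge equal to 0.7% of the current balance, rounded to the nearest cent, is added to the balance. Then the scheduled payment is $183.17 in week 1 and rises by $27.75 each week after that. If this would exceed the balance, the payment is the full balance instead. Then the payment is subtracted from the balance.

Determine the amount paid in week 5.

$294.17

Week 1: $1,438.48 +$10.07 interest = $1,448.55; pay $183.17 → $1,265.38
Week 2: $1,265.38 +$8.86 interest = $1,274.24; pay $210.92 → $1,063.32
Week 3: $1,063.32 +$7.44 interest = $1,070.76; pay $238.67 → $832.09
Week 4: $832.09 +$5.82 interest = $837.91; pay $266.42 → $571.49
Week 5: $571.49 +$4.00 interest = $575.49; pay $294.17 → $281.32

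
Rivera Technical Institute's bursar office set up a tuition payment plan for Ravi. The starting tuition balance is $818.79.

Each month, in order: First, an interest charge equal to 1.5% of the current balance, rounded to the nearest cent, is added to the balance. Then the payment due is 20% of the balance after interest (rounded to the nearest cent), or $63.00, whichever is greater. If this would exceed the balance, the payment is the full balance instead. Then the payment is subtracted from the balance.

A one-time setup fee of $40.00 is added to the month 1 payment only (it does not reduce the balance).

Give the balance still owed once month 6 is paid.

# | Opening | Interest | Payment | Fee | End bal
1 | $818.79 | $12.28 | $166.21 | $40.00 | $664.86
2 | $664.86 | $9.97 | $134.97 | — | $539.86
3 | $539.86 | $8.10 | $109.59 | — | $438.37
4 | $438.37 | $6.58 | $88.99 | — | $355.96
5 | $355.96 | $5.34 | $72.26 | — | $289.04
6 | $289.04 | $4.34 | $63.00 | — | $230.38

$230.38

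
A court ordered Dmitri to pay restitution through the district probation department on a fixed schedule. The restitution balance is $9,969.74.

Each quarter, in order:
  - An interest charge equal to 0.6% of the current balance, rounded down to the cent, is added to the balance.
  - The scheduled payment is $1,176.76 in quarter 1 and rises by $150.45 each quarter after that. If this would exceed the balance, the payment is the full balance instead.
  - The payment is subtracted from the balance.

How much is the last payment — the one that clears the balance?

$897.19

# | Opening | Interest | Payment | End bal
1 | $9,969.74 | $59.81 | $1,176.76 | $8,852.79
2 | $8,852.79 | $53.11 | $1,327.21 | $7,578.69
3 | $7,578.69 | $45.47 | $1,477.66 | $6,146.50
4 | $6,146.50 | $36.87 | $1,628.11 | $4,555.26
5 | $4,555.26 | $27.33 | $1,778.56 | $2,804.03
6 | $2,804.03 | $16.82 | $1,929.01 | $891.84
7 | $891.84 | $5.35 | $897.19 | $0.00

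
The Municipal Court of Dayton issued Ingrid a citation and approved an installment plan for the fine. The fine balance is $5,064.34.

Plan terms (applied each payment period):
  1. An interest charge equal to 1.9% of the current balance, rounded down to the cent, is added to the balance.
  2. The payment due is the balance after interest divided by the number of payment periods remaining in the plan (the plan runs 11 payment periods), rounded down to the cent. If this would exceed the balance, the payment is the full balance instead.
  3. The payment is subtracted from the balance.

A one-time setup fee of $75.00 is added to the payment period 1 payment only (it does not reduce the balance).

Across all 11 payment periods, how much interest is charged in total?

# | Opening | Interest | Payment | Fee | End bal
1 | $5,064.34 | $96.22 | $469.14 | $75.00 | $4,691.42
2 | $4,691.42 | $89.13 | $478.05 | — | $4,302.50
3 | $4,302.50 | $81.74 | $487.13 | — | $3,897.11
4 | $3,897.11 | $74.04 | $496.39 | — | $3,474.76
5 | $3,474.76 | $66.02 | $505.82 | — | $3,034.96
6 | $3,034.96 | $57.66 | $515.43 | — | $2,577.19
7 | $2,577.19 | $48.96 | $525.23 | — | $2,100.92
8 | $2,100.92 | $39.91 | $535.20 | — | $1,605.63
9 | $1,605.63 | $30.50 | $545.37 | — | $1,090.76
10 | $1,090.76 | $20.72 | $555.74 | — | $555.74
11 | $555.74 | $10.55 | $566.29 | — | $0.00
Total interest: $96.22 + $89.13 + $81.74 + $74.04 + $66.02 + $57.66 + $48.96 + $39.91 + $30.50 + $20.72 + $10.55 = $615.45

$615.45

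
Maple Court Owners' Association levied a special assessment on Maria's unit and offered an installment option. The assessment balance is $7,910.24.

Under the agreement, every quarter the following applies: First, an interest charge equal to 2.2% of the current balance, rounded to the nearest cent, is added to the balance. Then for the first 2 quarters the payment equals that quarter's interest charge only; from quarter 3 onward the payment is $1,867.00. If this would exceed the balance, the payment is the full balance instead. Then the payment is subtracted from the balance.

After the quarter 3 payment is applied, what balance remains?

# | Opening | Interest | Payment | End bal
1 | $7,910.24 | $174.03 | $174.03 | $7,910.24
2 | $7,910.24 | $174.03 | $174.03 | $7,910.24
3 | $7,910.24 | $174.03 | $1,867.00 | $6,217.27

$6,217.27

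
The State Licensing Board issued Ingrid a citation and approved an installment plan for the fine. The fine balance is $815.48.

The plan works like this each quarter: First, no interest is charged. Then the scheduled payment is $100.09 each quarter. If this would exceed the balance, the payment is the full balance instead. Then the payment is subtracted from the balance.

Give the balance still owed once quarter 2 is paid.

$615.30

# | Opening | Payment | End bal
1 | $815.48 | $100.09 | $715.39
2 | $715.39 | $100.09 | $615.30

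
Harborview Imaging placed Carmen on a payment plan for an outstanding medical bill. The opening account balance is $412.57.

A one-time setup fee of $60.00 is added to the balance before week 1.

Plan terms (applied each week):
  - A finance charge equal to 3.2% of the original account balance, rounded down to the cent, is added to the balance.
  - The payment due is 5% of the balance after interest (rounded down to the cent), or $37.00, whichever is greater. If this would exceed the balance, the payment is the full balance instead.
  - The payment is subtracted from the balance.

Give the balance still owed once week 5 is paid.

Week 1: $472.57 +$13.20 interest = $485.77; pay $37.00 → $448.77
Week 2: $448.77 +$13.20 interest = $461.97; pay $37.00 → $424.97
Week 3: $424.97 +$13.20 interest = $438.17; pay $37.00 → $401.17
Week 4: $401.17 +$13.20 interest = $414.37; pay $37.00 → $377.37
Week 5: $377.37 +$13.20 interest = $390.57; pay $37.00 → $353.57

$353.57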